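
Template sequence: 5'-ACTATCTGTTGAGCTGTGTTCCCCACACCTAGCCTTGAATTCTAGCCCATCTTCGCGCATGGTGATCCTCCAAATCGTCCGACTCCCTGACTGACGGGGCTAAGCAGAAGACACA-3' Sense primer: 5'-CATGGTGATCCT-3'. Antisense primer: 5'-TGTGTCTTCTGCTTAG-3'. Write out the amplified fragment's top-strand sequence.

Scanning the template, CATGGTGATCCT occurs at positions 58–69; this primer anneals to the bottom strand there with its 3' end pointing downstream.
Reverse complement of the reverse primer: CTAAGCAGAAGACACA. This occurs on the top strand at positions 100–115.
The product is the template from position 58 through 115 (58 bp).

5'-CATGGTGATCCTCCAAATCGTCCGACTCCCTGACTGACGGGGCTAAGCAGAAGACACA-3'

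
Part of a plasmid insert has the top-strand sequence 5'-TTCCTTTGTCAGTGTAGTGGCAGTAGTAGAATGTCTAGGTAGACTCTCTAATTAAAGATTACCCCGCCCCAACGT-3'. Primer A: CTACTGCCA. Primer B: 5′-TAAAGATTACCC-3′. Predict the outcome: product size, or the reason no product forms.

No product — the primers' 3' ends point away from each other.

Primer A (CTACTGCCA) has reverse complement TGGCAGTAG, which matches the top strand at positions 18–26; primer A anneals to the top strand there with its 3' end pointing upstream toward position 18.
Primer B (TAAAGATTACCC) matches the top strand directly at positions 53–64; it anneals to the bottom strand with its 3' end pointing downstream toward position 64.
The 3' ends diverge (primer A extends toward position 1, primer B toward position 75), so the primers never converge on a shared product.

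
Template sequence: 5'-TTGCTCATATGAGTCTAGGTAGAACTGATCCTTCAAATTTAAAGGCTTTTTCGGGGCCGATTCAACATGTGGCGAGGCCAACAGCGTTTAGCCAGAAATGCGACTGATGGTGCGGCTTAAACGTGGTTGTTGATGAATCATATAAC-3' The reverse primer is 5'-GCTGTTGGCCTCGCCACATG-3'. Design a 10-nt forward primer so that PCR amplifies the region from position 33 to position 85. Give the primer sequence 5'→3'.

5'-TCAAATTTAA-3'

The reverse primer's reverse complement CATGTGGCGAGGCCAACAGC matches the template at positions 66–85; the product starts at position 33.
The forward primer is identical to the top strand over positions 33–42: TCAAATTTAA.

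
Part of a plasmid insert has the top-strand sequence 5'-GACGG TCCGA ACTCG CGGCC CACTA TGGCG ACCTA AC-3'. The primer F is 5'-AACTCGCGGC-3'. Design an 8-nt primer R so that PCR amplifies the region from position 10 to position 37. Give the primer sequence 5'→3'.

The product's 3' end on the top strand is position 37.
The reverse primer anneals to the top strand over positions 30–37, i.e. to GACCTAAC.
Its sequence written 5'→3' is the reverse complement: GTTAGGTC.

5'-GTTAGGTC-3'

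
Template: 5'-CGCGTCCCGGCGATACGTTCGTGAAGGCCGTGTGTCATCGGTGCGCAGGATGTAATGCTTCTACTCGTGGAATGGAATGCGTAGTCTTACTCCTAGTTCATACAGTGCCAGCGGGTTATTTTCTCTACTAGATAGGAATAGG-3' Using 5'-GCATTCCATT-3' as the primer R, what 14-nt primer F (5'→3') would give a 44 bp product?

5'-ATCGGTGCGCAGGA-3'

The reverse primer's reverse complement AATGGAATGC matches the template at positions 71–80, so the product ends at position 80.
A 44 bp product then starts at position 80 − 44 + 1 = 37.
The forward primer is identical to the top strand there: ATCGGTGCGCAGGA.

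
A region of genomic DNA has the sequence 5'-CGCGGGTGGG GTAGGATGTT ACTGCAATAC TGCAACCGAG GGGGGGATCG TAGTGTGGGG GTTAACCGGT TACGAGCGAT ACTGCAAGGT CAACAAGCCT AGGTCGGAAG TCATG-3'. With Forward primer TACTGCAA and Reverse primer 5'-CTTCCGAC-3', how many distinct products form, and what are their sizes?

Three products: 91 bp, 83 bp, 31 bp

The forward primer TACTGCAA matches the top strand at positions 20–27, 28–35, 80–87.
The reverse primer's reverse complement is GTCGGAAG, matching at positions 103–110.
Each forward site pairs with the reverse site to give a product ending at position 110: sizes 91, 83, 31 bp.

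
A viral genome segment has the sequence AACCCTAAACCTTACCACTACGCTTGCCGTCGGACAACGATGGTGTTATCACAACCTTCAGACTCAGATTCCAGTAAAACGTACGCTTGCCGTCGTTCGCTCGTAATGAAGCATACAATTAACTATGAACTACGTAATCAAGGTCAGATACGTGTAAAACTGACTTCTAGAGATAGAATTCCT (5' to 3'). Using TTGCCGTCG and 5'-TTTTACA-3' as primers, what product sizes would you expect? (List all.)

136 bp, 73 bp

The forward primer TTGCCGTCG matches the top strand at positions 24–32, 87–95.
The reverse primer's reverse complement is TGTAAAA, matching at positions 153–159.
Each forward site pairs with the reverse site to give a product ending at position 159: sizes 136, 73 bp.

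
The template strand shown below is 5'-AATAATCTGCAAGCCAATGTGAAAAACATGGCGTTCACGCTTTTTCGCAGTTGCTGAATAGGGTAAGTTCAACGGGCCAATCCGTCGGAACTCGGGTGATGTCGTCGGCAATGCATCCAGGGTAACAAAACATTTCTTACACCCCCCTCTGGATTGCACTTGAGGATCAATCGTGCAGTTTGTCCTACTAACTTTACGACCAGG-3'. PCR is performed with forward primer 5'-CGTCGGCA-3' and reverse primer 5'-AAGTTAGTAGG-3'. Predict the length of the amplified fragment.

92 bp

Forward primer CGTCGGCA is found on the top strand at positions 103–110.
Taking the reverse complement of AAGTTAGTAGG gives CCTACTAACTT, found at positions 184–194 on the template; the primer anneals here to the top strand with its 3' end pointing upstream.
Product length = (reverse-primer end) − (forward-primer start) + 1 = 194 − 103 + 1 = 92 bp.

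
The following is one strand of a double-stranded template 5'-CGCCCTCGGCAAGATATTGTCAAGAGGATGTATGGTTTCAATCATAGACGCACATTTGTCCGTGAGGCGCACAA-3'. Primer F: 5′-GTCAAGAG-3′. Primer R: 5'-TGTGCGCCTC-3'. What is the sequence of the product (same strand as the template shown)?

Scanning the template, GTCAAGAG occurs at positions 19–26; this primer anneals to the bottom strand there with its 3' end pointing downstream.
Taking the reverse complement of TGTGCGCCTC gives GAGGCGCACA, found at positions 64–73 on the template; the primer anneals here to the top strand with its 3' end pointing upstream.
The product is the template from position 19 through 73 (55 bp).

5'-GTCAAGAGGATGTATGGTTTCAATCATAGACGCACATTTGTCCGTGAGGCGCACA-3'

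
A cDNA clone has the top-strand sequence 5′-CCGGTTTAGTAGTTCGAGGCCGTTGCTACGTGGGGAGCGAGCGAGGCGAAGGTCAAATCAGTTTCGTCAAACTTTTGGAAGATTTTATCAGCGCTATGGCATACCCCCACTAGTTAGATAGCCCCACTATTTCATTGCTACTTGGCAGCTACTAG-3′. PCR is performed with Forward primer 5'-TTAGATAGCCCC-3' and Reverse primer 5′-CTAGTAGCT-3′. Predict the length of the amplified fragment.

Forward primer TTAGATAGCCCC is found on the top strand at positions 114–125.
The reverse primer's reverse complement is AGCTACTAG, which matches the template at positions 147–155.
The product runs from position 114 to position 155, so its length is 155 − 114 + 1 = 42 bp.

42 bp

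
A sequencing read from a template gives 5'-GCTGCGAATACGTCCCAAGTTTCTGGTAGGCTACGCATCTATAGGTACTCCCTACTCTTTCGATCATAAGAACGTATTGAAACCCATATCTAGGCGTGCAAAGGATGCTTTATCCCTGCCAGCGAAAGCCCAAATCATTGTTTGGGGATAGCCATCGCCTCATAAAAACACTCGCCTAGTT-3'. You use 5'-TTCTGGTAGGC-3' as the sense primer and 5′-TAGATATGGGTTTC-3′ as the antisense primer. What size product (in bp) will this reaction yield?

72 bp

Forward primer TTCTGGTAGGC is found on the top strand at positions 21–31.
Reverse complement of the reverse primer: GAAACCCATATCTA. This occurs on the top strand at positions 79–92.
The product runs from position 21 to position 92, so its length is 92 − 21 + 1 = 72 bp.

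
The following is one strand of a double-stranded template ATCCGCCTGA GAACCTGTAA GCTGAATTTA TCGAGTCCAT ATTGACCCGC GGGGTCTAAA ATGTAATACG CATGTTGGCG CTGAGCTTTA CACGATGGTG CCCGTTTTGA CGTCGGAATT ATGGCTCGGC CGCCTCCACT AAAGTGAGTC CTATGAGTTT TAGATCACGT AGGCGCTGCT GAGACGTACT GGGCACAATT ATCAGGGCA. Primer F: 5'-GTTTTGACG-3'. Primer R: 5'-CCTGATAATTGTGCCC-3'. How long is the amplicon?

Scanning the template, GTTTTGACG occurs at positions 104–112; this primer anneals to the bottom strand there with its 3' end pointing downstream.
Taking the reverse complement of CCTGATAATTGTGCCC gives GGGCACAATTATCAGG, found at positions 191–206 on the template; the primer anneals here to the top strand with its 3' end pointing upstream.
Amplicon spans positions 104–206: 103 bp.

103 bp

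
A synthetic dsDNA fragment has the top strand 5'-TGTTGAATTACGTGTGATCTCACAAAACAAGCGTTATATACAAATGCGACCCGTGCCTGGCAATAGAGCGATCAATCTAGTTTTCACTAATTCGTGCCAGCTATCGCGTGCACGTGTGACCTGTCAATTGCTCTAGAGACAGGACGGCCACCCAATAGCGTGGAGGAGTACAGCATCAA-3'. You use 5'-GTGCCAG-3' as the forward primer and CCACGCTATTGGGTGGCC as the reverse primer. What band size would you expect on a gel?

The forward primer matches the template at positions 94–100.
The reverse primer's reverse complement is GGCCACCCAATAGCGTGG, which matches the template at positions 146–163.
Amplicon spans positions 94–163: 70 bp.

70 bp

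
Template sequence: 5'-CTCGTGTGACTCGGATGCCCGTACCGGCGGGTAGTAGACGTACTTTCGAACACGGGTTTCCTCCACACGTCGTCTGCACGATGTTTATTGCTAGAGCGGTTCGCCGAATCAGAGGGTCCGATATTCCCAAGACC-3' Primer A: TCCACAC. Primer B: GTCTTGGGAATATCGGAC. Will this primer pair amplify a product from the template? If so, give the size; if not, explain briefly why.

Primer A (TCCACAC) matches the top strand at positions 62–68; it acts as a forward primer.
Primer B's reverse complement is GTCCGATATTCCCAAGAC, matching the top strand at positions 116–133; it acts as a reverse primer.
The 3' ends face each other across positions 62–133, giving a 72 bp product.

Yes — a 72 bp product.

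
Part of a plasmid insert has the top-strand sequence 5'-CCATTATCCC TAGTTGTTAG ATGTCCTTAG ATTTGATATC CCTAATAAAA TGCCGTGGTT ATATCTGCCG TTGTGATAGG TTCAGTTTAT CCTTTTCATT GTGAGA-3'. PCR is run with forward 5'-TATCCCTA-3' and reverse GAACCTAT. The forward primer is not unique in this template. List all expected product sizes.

79 bp, 47 bp

The forward primer TATCCCTA matches the top strand at positions 5–12, 37–44.
The reverse primer's reverse complement is ATAGGTTC, matching at positions 76–83.
Each forward site pairs with the reverse site to give a product ending at position 83: sizes 79, 47 bp.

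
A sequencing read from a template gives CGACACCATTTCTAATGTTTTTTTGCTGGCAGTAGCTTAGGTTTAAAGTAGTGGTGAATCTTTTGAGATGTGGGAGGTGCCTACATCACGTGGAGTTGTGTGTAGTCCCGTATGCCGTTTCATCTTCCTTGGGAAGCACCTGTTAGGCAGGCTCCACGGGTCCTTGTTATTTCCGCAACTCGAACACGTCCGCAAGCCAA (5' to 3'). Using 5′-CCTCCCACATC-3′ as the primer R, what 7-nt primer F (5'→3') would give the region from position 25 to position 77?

5'-GCTGGCA-3'

The reverse primer's reverse complement GATGTGGGAGG matches the template at positions 67–77; the product starts at position 25.
The forward primer is identical to the top strand over positions 25–31: GCTGGCA.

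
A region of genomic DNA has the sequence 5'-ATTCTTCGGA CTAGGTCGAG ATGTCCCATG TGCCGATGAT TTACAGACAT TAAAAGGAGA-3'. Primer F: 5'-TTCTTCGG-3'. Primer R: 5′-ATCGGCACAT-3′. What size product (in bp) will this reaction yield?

36 bp

Forward primer TTCTTCGG is found on the top strand at positions 2–9.
The reverse primer's reverse complement is ATGTGCCGAT, which matches the template at positions 28–37.
Amplicon spans positions 2–37: 36 bp.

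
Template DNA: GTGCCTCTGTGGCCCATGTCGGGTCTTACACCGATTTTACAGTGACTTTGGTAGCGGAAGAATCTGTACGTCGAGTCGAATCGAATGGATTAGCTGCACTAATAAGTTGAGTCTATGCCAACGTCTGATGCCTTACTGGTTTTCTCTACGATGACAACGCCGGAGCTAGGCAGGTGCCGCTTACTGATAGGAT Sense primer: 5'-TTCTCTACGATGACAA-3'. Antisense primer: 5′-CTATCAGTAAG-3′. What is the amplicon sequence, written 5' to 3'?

The forward primer matches the template at positions 142–157.
The reverse primer's reverse complement is CTTACTGATAG, which matches the template at positions 180–190.
The product is the template from position 142 through 190 (49 bp).

5'-TTCTCTACGATGACAACGCCGGAGCTAGGCAGGTGCCGCTTACTGATAG-3'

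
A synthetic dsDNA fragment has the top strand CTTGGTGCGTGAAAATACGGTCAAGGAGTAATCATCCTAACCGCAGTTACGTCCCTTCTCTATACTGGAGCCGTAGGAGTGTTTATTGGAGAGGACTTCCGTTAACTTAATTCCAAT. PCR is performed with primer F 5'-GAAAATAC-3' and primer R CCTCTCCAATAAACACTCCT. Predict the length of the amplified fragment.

Scanning the template, GAAAATAC occurs at positions 11–18; this primer anneals to the bottom strand there with its 3' end pointing downstream.
The reverse primer's reverse complement is AGGAGTGTTTATTGGAGAGG, which matches the template at positions 75–94.
The product runs from position 11 to position 94, so its length is 94 − 11 + 1 = 84 bp.

84 bp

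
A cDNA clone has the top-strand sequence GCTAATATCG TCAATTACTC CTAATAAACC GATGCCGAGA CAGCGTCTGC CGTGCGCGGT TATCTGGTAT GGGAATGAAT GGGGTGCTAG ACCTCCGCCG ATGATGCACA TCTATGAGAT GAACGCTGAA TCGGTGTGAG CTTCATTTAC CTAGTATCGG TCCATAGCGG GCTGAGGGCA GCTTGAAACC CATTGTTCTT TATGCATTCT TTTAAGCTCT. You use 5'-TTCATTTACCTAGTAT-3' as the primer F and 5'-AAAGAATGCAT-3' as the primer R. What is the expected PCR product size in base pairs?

71 bp

Scanning the template, TTCATTTACCTAGTAT occurs at positions 142–157; this primer anneals to the bottom strand there with its 3' end pointing downstream.
The reverse primer's reverse complement is ATGCATTCTTT, which matches the template at positions 202–212.
The product runs from position 142 to position 212, so its length is 212 − 142 + 1 = 71 bp.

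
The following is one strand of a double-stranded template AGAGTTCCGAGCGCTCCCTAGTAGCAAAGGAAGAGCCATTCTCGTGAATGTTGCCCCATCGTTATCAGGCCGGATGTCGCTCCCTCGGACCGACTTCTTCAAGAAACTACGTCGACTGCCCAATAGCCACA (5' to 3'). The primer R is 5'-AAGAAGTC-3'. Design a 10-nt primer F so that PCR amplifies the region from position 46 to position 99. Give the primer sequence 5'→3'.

5'-GAATGTTGCC-3'

The reverse primer's reverse complement GACTTCTT matches the template at positions 92–99; the product starts at position 46.
The forward primer is identical to the top strand over positions 46–55: GAATGTTGCC.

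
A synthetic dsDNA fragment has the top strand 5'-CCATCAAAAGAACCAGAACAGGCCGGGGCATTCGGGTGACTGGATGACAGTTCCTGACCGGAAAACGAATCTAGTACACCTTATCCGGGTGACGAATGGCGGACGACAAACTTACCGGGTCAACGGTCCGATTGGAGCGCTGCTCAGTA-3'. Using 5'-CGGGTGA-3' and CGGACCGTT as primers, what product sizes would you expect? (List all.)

98 bp, 45 bp

The forward primer CGGGTGA matches the top strand at positions 33–39, 86–92.
The reverse primer's reverse complement is AACGGTCCG, matching at positions 122–130.
Each forward site pairs with the reverse site to give a product ending at position 130: sizes 98, 45 bp.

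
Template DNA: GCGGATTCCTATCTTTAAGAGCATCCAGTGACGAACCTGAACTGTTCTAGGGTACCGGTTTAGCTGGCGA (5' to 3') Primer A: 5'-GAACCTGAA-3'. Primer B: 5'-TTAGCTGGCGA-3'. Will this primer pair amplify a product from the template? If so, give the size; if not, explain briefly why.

Primer A (GAACCTGAA) matches the top strand at positions 33–41 (3' end points downstream).
Primer B (TTAGCTGGCGA) also matches the top strand directly, at positions 60–70 — its reverse complement TCGCCAGCTAA is not present.
Both primers anneal to the bottom strand with 3' ends pointing the same way, so neither can prime synthesis back toward the other.

No product — both primers anneal to the same strand and extend in the same direction.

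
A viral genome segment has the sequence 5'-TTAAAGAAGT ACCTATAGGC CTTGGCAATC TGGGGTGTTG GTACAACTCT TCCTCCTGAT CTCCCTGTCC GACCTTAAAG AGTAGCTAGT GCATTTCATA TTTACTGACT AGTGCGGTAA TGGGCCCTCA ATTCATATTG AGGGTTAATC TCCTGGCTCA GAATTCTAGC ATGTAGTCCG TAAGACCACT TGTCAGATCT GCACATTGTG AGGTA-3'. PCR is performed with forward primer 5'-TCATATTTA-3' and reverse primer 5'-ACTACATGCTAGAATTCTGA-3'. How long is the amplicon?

82 bp

Scanning the template, TCATATTTA occurs at positions 96–104; this primer anneals to the bottom strand there with its 3' end pointing downstream.
Reverse complement of the reverse primer: TCAGAATTCTAGCATGTAGT. This occurs on the top strand at positions 158–177.
Product length = (reverse-primer end) − (forward-primer start) + 1 = 177 − 96 + 1 = 82 bp.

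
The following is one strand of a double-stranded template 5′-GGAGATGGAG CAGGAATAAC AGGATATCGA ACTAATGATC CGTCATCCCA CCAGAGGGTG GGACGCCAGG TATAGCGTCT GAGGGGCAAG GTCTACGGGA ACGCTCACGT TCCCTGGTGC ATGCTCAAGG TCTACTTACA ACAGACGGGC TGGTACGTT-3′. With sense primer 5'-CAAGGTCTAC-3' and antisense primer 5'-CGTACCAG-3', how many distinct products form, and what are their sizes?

The forward primer CAAGGTCTAC matches the top strand at positions 87–96, 126–135.
The reverse primer's reverse complement is CTGGTACG, matching at positions 150–157.
Each forward site pairs with the reverse site to give a product ending at position 157: sizes 71, 32 bp.

Two products: 71 bp, 32 bp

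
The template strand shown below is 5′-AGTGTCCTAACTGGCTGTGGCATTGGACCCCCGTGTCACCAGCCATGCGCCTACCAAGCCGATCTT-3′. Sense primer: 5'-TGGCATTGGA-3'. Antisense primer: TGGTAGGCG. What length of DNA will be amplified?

Forward primer TGGCATTGGA is found on the top strand at positions 18–27.
Taking the reverse complement of TGGTAGGCG gives CGCCTACCA, found at positions 48–56 on the template; the primer anneals here to the top strand with its 3' end pointing upstream.
Product length = (reverse-primer end) − (forward-primer start) + 1 = 56 − 18 + 1 = 39 bp.

39 bp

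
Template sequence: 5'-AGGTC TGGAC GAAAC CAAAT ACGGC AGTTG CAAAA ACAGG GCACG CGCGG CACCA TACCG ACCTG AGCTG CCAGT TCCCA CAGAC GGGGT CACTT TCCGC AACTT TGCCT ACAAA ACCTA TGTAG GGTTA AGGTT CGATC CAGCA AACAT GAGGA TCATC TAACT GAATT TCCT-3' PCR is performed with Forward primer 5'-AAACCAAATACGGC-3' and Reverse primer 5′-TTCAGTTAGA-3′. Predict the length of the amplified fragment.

Scanning the template, AAACCAAATACGGC occurs at positions 12–25; this primer anneals to the bottom strand there with its 3' end pointing downstream.
Taking the reverse complement of TTCAGTTAGA gives TCTAACTGAA, found at positions 159–168 on the template; the primer anneals here to the top strand with its 3' end pointing upstream.
Product length = (reverse-primer end) − (forward-primer start) + 1 = 168 − 12 + 1 = 157 bp.

157 bp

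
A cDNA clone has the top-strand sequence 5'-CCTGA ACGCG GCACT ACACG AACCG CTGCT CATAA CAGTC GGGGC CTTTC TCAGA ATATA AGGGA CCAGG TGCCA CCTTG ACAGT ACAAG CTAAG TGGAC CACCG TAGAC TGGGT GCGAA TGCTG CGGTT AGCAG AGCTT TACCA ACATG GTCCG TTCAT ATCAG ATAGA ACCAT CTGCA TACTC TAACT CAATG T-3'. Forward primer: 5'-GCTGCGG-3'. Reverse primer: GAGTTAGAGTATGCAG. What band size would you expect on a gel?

70 bp

Forward primer GCTGCGG is found on the top strand at positions 122–128.
Reverse complement of the reverse primer: CTGCATACTCTAACTC. This occurs on the top strand at positions 176–191.
Product length = (reverse-primer end) − (forward-primer start) + 1 = 191 − 122 + 1 = 70 bp.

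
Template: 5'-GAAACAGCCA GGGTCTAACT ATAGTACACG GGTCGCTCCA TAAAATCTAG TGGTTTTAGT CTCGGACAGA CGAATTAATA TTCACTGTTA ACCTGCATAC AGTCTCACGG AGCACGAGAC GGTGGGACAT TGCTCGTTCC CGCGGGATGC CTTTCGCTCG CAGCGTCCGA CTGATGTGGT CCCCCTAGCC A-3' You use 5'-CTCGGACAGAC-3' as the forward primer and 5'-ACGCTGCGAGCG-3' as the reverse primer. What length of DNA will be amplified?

The forward primer matches the template at positions 61–71.
Taking the reverse complement of ACGCTGCGAGCG gives CGCTCGCAGCGT, found at positions 155–166 on the template; the primer anneals here to the top strand with its 3' end pointing upstream.
Product length = (reverse-primer end) − (forward-primer start) + 1 = 166 − 61 + 1 = 106 bp.

106 bp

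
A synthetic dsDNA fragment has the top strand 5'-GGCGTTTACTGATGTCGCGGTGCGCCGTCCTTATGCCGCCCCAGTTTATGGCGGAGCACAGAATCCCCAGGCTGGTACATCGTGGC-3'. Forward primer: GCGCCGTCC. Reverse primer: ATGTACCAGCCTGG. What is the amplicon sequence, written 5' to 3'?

5'-GCGCCGTCCTTATGCCGCCCCAGTTTATGGCGGAGCACAGAATCCCCAGGCTGGTACAT-3'

Scanning the template, GCGCCGTCC occurs at positions 22–30; this primer anneals to the bottom strand there with its 3' end pointing downstream.
Reverse complement of the reverse primer: CCAGGCTGGTACAT. This occurs on the top strand at positions 67–80.
The product is the template from position 22 through 80 (59 bp).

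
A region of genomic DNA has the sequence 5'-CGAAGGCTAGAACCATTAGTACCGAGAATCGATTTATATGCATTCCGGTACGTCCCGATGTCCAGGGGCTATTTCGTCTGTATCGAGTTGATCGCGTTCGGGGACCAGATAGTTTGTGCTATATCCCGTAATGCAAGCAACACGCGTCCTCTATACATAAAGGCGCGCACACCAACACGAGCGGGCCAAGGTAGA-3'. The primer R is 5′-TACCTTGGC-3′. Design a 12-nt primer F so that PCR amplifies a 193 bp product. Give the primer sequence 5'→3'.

5'-CGAAGGCTAGAA-3'

The reverse primer's reverse complement GCCAAGGTA matches the template at positions 185–193, so the product ends at position 193.
A 193 bp product then starts at position 193 − 193 + 1 = 1.
The forward primer is identical to the top strand there: CGAAGGCTAGAA.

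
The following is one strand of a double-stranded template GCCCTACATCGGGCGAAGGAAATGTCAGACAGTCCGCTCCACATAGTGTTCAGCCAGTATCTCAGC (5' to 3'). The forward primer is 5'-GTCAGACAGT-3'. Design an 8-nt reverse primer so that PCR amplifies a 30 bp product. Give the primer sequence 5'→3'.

5'-CTGAACAC-3'

The forward primer binds at positions 24–33, so a 30 bp product ends at position 24 + 30 − 1 = 53.
The reverse primer anneals to the top strand over positions 46–53, i.e. to GTGTTCAG.
Its sequence written 5'→3' is the reverse complement: CTGAACAC.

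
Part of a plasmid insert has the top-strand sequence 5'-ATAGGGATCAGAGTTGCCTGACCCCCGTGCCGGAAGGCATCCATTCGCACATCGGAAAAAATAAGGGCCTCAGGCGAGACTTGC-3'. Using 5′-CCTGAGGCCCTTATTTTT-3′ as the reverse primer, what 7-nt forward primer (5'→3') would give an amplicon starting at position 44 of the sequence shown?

5'-TTCGCAC-3'

The reverse primer's reverse complement AAAAATAAGGGCCTCAGG matches the template at positions 57–74; the product starts at position 44.
The forward primer is identical to the top strand over positions 44–50: TTCGCAC.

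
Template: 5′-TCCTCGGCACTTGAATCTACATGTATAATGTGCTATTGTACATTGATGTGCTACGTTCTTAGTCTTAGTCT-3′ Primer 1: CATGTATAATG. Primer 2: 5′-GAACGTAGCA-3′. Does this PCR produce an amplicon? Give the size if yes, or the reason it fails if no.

Primer 1 (CATGTATAATG) matches the top strand at positions 20–30; it acts as a forward primer.
Primer 2's reverse complement is TGCTACGTTC, matching the top strand at positions 49–58; it acts as a reverse primer.
The 3' ends face each other across positions 20–58, giving a 39 bp product.

Yes — a 39 bp product.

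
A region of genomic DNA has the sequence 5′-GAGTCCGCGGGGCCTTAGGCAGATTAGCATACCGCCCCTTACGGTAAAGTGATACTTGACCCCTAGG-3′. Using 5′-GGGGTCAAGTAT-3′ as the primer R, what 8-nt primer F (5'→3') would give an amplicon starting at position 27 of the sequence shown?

5'-GCATACCG-3'

The reverse primer's reverse complement ATACTTGACCCC matches the template at positions 52–63; the product starts at position 27.
The forward primer is identical to the top strand over positions 27–34: GCATACCG.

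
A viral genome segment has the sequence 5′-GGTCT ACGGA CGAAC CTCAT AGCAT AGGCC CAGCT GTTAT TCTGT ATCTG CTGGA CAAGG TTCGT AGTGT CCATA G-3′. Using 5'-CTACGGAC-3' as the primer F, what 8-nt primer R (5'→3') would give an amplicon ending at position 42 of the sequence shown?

The forward primer binds at positions 4–11; the product's 3' end on the top strand is position 42.
The reverse primer anneals to the top strand over positions 35–42, i.e. to TGTTATTC.
Its sequence written 5'→3' is the reverse complement: GAATAACA.

5'-GAATAACA-3'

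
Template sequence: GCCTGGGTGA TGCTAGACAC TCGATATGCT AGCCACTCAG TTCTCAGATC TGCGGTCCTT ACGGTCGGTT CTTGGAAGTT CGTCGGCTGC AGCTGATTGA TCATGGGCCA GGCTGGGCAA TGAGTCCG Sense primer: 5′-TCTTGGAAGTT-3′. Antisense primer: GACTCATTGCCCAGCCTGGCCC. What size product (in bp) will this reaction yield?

Forward primer TCTTGGAAGTT is found on the top strand at positions 70–80.
Taking the reverse complement of GACTCATTGCCCAGCCTGGCCC gives GGGCCAGGCTGGGCAATGAGTC, found at positions 105–126 on the template; the primer anneals here to the top strand with its 3' end pointing upstream.
Amplicon spans positions 70–126: 57 bp.

57 bp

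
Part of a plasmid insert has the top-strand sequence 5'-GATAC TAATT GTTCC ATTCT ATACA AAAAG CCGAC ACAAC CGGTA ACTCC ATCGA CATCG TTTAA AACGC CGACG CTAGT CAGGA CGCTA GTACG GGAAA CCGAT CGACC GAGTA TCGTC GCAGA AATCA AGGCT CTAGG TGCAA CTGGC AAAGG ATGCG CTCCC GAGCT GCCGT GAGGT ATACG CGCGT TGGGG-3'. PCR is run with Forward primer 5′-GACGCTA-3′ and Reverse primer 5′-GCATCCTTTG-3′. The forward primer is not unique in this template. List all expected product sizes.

88 bp, 76 bp

The forward primer GACGCTA matches the top strand at positions 72–78, 84–90.
The reverse primer's reverse complement is CAAAGGATGC, matching at positions 150–159.
Each forward site pairs with the reverse site to give a product ending at position 159: sizes 88, 76 bp.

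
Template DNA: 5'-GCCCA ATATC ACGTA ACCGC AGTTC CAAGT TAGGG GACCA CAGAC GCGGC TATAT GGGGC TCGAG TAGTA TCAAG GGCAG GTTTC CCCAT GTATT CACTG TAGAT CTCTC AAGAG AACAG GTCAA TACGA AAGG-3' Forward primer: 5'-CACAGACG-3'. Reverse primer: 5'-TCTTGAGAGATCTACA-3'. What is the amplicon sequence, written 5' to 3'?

Forward primer CACAGACG is found on the top strand at positions 39–46.
Taking the reverse complement of TCTTGAGAGATCTACA gives TGTAGATCTCTCAAGA, found at positions 99–114 on the template; the primer anneals here to the top strand with its 3' end pointing upstream.
The product is the template from position 39 through 114 (76 bp).

5'-CACAGACGCGGCTATATGGGGCTCGAGTAGTATCAAGGGCAGGTTTCCCCATGTATTCACTGTAGATCTCTCAAGA-3'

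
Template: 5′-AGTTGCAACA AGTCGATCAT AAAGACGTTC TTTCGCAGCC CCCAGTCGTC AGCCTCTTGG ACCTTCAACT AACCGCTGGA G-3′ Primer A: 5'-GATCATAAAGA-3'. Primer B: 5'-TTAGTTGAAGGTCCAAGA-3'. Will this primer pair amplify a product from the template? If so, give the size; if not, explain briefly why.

Yes — a 58 bp product.

Primer A (GATCATAAAGA) matches the top strand at positions 15–25; it acts as a forward primer.
Primer B's reverse complement is TCTTGGACCTTCAACTAA, matching the top strand at positions 55–72; it acts as a reverse primer.
The 3' ends face each other across positions 15–72, giving a 58 bp product.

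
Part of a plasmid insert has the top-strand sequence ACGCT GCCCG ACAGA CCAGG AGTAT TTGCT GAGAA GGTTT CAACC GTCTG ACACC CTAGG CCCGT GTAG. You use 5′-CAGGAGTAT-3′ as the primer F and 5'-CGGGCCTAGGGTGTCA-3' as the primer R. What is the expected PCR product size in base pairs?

48 bp

The forward primer matches the template at positions 17–25.
Taking the reverse complement of CGGGCCTAGGGTGTCA gives TGACACCCTAGGCCCG, found at positions 49–64 on the template; the primer anneals here to the top strand with its 3' end pointing upstream.
Amplicon spans positions 17–64: 48 bp.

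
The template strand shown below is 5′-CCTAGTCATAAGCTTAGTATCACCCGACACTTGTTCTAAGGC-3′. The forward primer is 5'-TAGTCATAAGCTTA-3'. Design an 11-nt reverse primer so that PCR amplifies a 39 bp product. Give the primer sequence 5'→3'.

5'-CCTTAGAACAA-3'

The forward primer binds at positions 3–16, so a 39 bp product ends at position 3 + 39 − 1 = 41.
The reverse primer anneals to the top strand over positions 31–41, i.e. to TTGTTCTAAGG.
Its sequence written 5'→3' is the reverse complement: CCTTAGAACAA.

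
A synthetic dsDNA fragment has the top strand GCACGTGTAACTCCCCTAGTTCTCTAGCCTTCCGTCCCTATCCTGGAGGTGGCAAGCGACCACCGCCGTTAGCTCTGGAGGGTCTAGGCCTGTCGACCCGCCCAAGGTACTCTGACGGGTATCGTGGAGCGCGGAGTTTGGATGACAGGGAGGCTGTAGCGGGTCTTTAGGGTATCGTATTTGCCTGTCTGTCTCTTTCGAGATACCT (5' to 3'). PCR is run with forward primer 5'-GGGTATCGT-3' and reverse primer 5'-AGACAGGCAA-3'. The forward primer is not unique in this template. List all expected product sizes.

74 bp, 21 bp

The forward primer GGGTATCGT matches the top strand at positions 117–125, 170–178.
The reverse primer's reverse complement is TTGCCTGTCT, matching at positions 181–190.
Each forward site pairs with the reverse site to give a product ending at position 190: sizes 74, 21 bp.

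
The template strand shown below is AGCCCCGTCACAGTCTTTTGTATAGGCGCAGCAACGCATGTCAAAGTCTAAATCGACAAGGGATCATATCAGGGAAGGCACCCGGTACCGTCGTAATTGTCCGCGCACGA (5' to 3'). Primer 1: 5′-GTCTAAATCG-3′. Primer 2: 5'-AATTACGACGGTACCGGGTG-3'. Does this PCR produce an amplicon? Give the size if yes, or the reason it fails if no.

Primer 1 (GTCTAAATCG) matches the top strand at positions 46–55; it acts as a forward primer.
Primer 2's reverse complement is CACCCGGTACCGTCGTAATT, matching the top strand at positions 79–98; it acts as a reverse primer.
The 3' ends face each other across positions 46–98, giving a 53 bp product.

Yes — a 53 bp product.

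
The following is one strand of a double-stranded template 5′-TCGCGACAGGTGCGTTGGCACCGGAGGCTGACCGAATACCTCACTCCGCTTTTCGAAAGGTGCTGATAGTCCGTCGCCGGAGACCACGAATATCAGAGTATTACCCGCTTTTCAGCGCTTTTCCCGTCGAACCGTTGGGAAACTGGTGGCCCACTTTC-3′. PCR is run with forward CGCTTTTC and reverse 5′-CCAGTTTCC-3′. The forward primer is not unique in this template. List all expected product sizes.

The forward primer CGCTTTTC matches the top strand at positions 47–54, 106–113, 116–123.
The reverse primer's reverse complement is GGAAACTGG, matching at positions 138–146.
Each forward site pairs with the reverse site to give a product ending at position 146: sizes 100, 41, 31 bp.

100 bp, 41 bp, 31 bp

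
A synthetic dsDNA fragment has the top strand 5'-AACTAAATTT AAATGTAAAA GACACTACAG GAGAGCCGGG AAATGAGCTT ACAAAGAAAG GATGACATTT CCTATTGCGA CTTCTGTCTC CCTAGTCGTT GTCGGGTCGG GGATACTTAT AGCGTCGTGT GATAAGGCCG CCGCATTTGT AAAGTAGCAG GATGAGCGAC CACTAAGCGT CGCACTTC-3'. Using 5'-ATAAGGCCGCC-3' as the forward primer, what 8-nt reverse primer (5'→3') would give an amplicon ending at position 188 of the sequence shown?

5'-GAAGTGCG-3'

The forward primer binds at positions 132–142; the product's 3' end on the top strand is position 188.
The reverse primer anneals to the top strand over positions 181–188, i.e. to CGCACTTC.
Its sequence written 5'→3' is the reverse complement: GAAGTGCG.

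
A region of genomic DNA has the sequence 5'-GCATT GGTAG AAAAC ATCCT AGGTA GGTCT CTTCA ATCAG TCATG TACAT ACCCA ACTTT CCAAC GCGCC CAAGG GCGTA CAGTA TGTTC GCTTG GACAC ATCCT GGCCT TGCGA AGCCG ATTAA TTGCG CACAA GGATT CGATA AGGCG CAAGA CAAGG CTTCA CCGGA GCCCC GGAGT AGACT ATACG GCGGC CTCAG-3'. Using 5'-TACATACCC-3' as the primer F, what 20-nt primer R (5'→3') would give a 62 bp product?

5'-CCAGGATGTGTCCAAGCGAA-3'

The forward primer binds at positions 46–54, so a 62 bp product ends at position 46 + 62 − 1 = 107.
The reverse primer anneals to the top strand over positions 88–107, i.e. to TTCGCTTGGACACATCCTGG.
Its sequence written 5'→3' is the reverse complement: CCAGGATGTGTCCAAGCGAA.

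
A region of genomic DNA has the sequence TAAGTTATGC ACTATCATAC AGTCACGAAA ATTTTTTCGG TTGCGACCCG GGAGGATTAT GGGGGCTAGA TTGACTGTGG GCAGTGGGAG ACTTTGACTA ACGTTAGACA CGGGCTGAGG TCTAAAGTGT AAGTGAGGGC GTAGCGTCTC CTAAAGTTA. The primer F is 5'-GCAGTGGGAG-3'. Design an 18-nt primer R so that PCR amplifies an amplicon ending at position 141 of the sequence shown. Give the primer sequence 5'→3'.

The forward primer binds at positions 81–90; the product's 3' end on the top strand is position 141.
The reverse primer anneals to the top strand over positions 124–141, i.e. to AAAGTGTAAGTGAGGGCG.
Its sequence written 5'→3' is the reverse complement: CGCCCTCACTTACACTTT.

5'-CGCCCTCACTTACACTTT-3'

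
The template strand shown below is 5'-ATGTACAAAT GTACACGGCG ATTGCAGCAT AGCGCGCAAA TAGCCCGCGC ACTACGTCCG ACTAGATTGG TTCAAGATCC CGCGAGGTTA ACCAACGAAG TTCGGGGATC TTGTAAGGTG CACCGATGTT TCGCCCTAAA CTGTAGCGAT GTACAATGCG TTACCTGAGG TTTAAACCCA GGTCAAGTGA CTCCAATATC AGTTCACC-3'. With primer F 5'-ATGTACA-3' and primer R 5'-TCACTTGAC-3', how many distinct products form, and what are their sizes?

Three products: 190 bp, 182 bp, 42 bp

The forward primer ATGTACA matches the top strand at positions 1–7, 9–15, 149–155.
The reverse primer's reverse complement is GTCAAGTGA, matching at positions 182–190.
Each forward site pairs with the reverse site to give a product ending at position 190: sizes 190, 182, 42 bp.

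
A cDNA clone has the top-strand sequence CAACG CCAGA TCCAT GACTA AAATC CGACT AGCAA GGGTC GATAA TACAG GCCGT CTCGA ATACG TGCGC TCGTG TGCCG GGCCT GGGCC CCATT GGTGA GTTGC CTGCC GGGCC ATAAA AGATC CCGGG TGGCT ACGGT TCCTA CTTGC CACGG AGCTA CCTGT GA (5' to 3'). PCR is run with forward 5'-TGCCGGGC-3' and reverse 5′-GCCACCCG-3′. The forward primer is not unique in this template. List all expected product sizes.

59 bp, 28 bp

The forward primer TGCCGGGC matches the top strand at positions 76–83, 107–114.
The reverse primer's reverse complement is CGGGTGGC, matching at positions 127–134.
Each forward site pairs with the reverse site to give a product ending at position 134: sizes 59, 28 bp.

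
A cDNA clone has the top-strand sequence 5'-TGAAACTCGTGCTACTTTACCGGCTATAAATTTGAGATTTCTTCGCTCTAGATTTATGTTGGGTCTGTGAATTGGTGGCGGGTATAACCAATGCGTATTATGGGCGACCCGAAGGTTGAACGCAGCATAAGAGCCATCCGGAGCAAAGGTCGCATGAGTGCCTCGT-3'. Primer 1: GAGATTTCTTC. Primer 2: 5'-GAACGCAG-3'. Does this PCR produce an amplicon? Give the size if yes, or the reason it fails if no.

No product — both primers anneal to the same strand and extend in the same direction.

Primer 1 (GAGATTTCTTC) matches the top strand at positions 34–44 (3' end points downstream).
Primer 2 (GAACGCAG) also matches the top strand directly, at positions 118–125 — its reverse complement CTGCGTTC is not present.
Both primers anneal to the bottom strand with 3' ends pointing the same way, so neither can prime synthesis back toward the other.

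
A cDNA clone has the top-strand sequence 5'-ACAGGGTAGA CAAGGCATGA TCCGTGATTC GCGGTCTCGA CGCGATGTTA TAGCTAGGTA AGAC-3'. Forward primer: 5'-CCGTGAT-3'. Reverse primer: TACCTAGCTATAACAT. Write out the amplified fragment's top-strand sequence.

5'-CCGTGATTCGCGGTCTCGACGCGATGTTATAGCTAGGTA-3'

The forward primer matches the template at positions 22–28.
The reverse primer's reverse complement is ATGTTATAGCTAGGTA, which matches the template at positions 45–60.
The product is the template from position 22 through 60 (39 bp).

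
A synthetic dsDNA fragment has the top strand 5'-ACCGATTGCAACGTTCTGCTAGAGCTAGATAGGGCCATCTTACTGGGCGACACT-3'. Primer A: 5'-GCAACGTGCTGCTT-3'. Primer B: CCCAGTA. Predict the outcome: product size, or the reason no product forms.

Primer A (GCAACGTGCTGCTT) does not match the top strand, and its reverse complement AAGCAGCACGTTGC does not match either.
With no annealing site for primer A, no amplification occurs.

No product — primer A has no binding site in the template.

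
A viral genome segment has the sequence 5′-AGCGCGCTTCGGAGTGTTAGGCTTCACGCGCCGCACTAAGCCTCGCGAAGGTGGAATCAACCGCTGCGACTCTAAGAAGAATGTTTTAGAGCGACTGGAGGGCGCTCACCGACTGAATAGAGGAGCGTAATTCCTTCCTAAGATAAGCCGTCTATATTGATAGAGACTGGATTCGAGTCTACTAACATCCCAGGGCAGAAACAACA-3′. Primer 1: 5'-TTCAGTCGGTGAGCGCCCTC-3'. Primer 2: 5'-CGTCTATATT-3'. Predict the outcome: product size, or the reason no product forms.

No product — the primers' 3' ends point away from each other.

Primer 1 (TTCAGTCGGTGAGCGCCCTC) has reverse complement GAGGGCGCTCACCGACTGAA, which matches the top strand at positions 98–117; primer 1 anneals to the top strand there with its 3' end pointing upstream toward position 98.
Primer 2 (CGTCTATATT) matches the top strand directly at positions 149–158; it anneals to the bottom strand with its 3' end pointing downstream toward position 158.
The 3' ends diverge (primer 1 extends toward position 1, primer 2 toward position 206), so the primers never converge on a shared product.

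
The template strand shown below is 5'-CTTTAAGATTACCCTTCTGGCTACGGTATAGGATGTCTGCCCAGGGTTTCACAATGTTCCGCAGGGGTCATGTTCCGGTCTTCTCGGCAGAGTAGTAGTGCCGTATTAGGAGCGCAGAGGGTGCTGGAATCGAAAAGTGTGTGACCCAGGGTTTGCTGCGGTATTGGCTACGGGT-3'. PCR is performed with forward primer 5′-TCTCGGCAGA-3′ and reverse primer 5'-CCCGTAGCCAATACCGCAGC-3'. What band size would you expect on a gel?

The forward primer matches the template at positions 82–91.
Taking the reverse complement of CCCGTAGCCAATACCGCAGC gives GCTGCGGTATTGGCTACGGG, found at positions 155–174 on the template; the primer anneals here to the top strand with its 3' end pointing upstream.
The product runs from position 82 to position 174, so its length is 174 − 82 + 1 = 93 bp.

93 bp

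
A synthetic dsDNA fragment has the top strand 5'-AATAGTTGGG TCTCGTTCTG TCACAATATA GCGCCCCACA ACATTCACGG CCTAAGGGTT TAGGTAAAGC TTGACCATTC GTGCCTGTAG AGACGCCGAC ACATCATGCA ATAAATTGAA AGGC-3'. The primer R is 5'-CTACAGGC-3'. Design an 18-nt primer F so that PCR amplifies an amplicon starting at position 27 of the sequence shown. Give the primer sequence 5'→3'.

The reverse primer's reverse complement GCCTGTAG matches the template at positions 83–90; the product starts at position 27.
The forward primer is identical to the top strand over positions 27–44: TATAGCGCCCCACAACAT.

5'-TATAGCGCCCCACAACAT-3'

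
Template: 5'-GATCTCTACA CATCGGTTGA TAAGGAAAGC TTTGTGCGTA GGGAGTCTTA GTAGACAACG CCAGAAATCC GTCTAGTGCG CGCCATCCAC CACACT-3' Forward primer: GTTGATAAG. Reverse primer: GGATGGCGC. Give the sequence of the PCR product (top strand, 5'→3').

Forward primer GTTGATAAG is found on the top strand at positions 16–24.
Reverse complement of the reverse primer: GCGCCATCC. This occurs on the top strand at positions 80–88.
The product is the template from position 16 through 88 (73 bp).

5'-GTTGATAAGGAAAGCTTTGTGCGTAGGGAGTCTTAGTAGACAACGCCAGAAATCCGTCTAGTGCGCGCCATCC-3'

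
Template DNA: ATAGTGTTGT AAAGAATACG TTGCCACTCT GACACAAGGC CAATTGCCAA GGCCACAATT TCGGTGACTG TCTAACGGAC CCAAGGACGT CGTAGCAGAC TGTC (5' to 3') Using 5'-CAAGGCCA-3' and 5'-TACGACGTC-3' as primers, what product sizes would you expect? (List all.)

60 bp, 47 bp

The forward primer CAAGGCCA matches the top strand at positions 35–42, 48–55.
The reverse primer's reverse complement is GACGTCGTA, matching at positions 86–94.
Each forward site pairs with the reverse site to give a product ending at position 94: sizes 60, 47 bp.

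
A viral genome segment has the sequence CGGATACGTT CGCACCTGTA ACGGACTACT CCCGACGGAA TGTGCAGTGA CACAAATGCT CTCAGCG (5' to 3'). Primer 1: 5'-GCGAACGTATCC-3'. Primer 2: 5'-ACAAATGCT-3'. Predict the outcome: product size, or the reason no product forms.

No product — the primers' 3' ends point away from each other.

Primer 1 (GCGAACGTATCC) has reverse complement GGATACGTTCGC, which matches the top strand at positions 2–13; primer 1 anneals to the top strand there with its 3' end pointing upstream toward position 2.
Primer 2 (ACAAATGCT) matches the top strand directly at positions 52–60; it anneals to the bottom strand with its 3' end pointing downstream toward position 60.
The 3' ends diverge (primer 1 extends toward position 1, primer 2 toward position 67), so the primers never converge on a shared product.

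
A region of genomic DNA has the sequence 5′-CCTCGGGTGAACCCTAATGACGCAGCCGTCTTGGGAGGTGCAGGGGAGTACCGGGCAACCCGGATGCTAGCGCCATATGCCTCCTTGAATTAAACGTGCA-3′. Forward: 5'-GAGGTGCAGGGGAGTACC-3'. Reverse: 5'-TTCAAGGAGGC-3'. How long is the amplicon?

Forward primer GAGGTGCAGGGGAGTACC is found on the top strand at positions 35–52.
The reverse primer's reverse complement is GCCTCCTTGAA, which matches the template at positions 79–89.
The product runs from position 35 to position 89, so its length is 89 − 35 + 1 = 55 bp.

55 bp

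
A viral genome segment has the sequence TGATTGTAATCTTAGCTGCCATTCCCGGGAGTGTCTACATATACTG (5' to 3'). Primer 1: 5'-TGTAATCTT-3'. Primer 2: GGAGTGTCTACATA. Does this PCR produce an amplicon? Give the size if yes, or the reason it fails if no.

Primer 1 (TGTAATCTT) matches the top strand at positions 5–13 (3' end points downstream).
Primer 2 (GGAGTGTCTACATA) also matches the top strand directly, at positions 28–41 — its reverse complement TATGTAGACACTCC is not present.
Both primers anneal to the bottom strand with 3' ends pointing the same way, so neither can prime synthesis back toward the other.

No product — both primers anneal to the same strand and extend in the same direction.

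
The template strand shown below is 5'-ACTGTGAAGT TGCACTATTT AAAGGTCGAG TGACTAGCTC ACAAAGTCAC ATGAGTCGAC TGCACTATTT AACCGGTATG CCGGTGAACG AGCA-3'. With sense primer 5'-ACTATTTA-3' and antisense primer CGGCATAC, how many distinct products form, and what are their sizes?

The forward primer ACTATTTA matches the top strand at positions 14–21, 64–71.
The reverse primer's reverse complement is GTATGCCG, matching at positions 76–83.
Each forward site pairs with the reverse site to give a product ending at position 83: sizes 70, 20 bp.

Two products: 70 bp, 20 bp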